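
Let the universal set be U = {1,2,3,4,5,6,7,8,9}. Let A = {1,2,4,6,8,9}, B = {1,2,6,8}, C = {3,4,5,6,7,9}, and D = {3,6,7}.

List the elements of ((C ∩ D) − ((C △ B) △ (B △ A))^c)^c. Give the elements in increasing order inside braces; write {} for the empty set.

C ∩ D = {3,6,7}
C △ B = {1,2,3,4,5,7,8,9}
B △ A = {4,9}
(C △ B) △ (B △ A) = {1,2,3,5,7,8}
((C △ B) △ (B △ A))^c = {4,6,9}
(C ∩ D) − ((C △ B) △ (B △ A))^c = {3,7}
((C ∩ D) − ((C △ B) △ (B △ A))^c)^c = {1,2,4,5,6,8,9}

{1,2,4,5,6,8,9}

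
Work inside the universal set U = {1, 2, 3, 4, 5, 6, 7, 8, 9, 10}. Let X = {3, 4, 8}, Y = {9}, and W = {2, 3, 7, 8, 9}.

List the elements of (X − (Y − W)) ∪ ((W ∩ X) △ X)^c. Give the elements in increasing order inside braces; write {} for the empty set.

Y − W = {}
X − (Y − W) = {3, 4, 8}
W ∩ X = {3, 8}
(W ∩ X) △ X = {4}
((W ∩ X) △ X)^c = {1, 2, 3, 5, 6, 7, 8, 9, 10}
(X − (Y − W)) ∪ ((W ∩ X) △ X)^c = {1, 2, 3, 4, 5, 6, 7, 8, 9, 10}

{1, 2, 3, 4, 5, 6, 7, 8, 9, 10}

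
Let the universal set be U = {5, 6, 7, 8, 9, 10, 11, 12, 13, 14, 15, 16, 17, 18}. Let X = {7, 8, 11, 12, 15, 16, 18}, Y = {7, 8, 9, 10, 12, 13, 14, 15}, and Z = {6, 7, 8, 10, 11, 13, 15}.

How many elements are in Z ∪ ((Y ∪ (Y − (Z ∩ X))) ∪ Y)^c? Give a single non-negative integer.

Z ∩ X = {7, 8, 11, 15}
Y − (Z ∩ X) = {9, 10, 12, 13, 14}
Y ∪ (Y − (Z ∩ X)) = {7, 8, 9, 10, 12, 13, 14, 15}
(Y ∪ (Y − (Z ∩ X))) ∪ Y = {7, 8, 9, 10, 12, 13, 14, 15}
((Y ∪ (Y − (Z ∩ X))) ∪ Y)^c = {5, 6, 11, 16, 17, 18}
Z ∪ ((Y ∪ (Y − (Z ∩ X))) ∪ Y)^c = {5, 6, 7, 8, 10, 11, 13, 15, 16, 17, 18}
|Z ∪ ((Y ∪ (Y − (Z ∩ X))) ∪ Y)^c| = 11

11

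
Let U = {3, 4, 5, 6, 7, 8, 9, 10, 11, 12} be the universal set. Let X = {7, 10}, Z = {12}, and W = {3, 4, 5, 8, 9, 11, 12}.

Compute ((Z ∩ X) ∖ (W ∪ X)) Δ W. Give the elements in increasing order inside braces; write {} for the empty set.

Z ∩ X = {}
W ∪ X = {3, 4, 5, 7, 8, 9, 10, 11, 12}
(Z ∩ X) ∖ (W ∪ X) = {}
((Z ∩ X) ∖ (W ∪ X)) Δ W = {3, 4, 5, 8, 9, 11, 12}

{3, 4, 5, 8, 9, 11, 12}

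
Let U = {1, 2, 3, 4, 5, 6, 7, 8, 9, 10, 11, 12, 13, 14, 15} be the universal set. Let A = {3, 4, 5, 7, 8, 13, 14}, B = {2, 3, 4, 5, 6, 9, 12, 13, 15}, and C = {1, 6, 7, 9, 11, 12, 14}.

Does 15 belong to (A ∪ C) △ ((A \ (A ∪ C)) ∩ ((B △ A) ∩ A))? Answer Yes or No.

No

15 ∉ A and 15 ∉ C, so 15 ∉ A ∪ C
15 ∉ A and 15 ∉ C, so 15 ∉ A ∪ C
15 ∉ A and 15 ∉ (A ∪ C), so 15 ∉ A \ (A ∪ C)
15 ∈ B and 15 ∉ A, so 15 ∈ B △ A
15 ∈ (B △ A) and 15 ∉ A, so 15 ∉ (B △ A) ∩ A
15 ∉ (A \ (A ∪ C)) and 15 ∉ ((B △ A) ∩ A), so 15 ∉ (A \ (A ∪ C)) ∩ ((B △ A) ∩ A)
15 ∉ (A ∪ C) and 15 ∉ ((A \ (A ∪ C)) ∩ ((B △ A) ∩ A)), so 15 ∉ (A ∪ C) △ ((A \ (A ∪ C)) ∩ ((B △ A) ∩ A))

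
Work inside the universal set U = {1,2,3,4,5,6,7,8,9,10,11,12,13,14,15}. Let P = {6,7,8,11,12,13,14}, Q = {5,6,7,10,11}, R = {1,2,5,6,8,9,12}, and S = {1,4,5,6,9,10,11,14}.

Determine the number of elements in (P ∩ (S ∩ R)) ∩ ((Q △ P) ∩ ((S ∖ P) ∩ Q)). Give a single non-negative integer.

0

S ∩ R = {1,5,6,9}
P ∩ (S ∩ R) = {6}
Q △ P = {5,8,10,12,13,14}
S ∖ P = {1,4,5,9,10}
(S ∖ P) ∩ Q = {5,10}
(Q △ P) ∩ ((S ∖ P) ∩ Q) = {5,10}
(P ∩ (S ∩ R)) ∩ ((Q △ P) ∩ ((S ∖ P) ∩ Q)) = {}
|(P ∩ (S ∩ R)) ∩ ((Q △ P) ∩ ((S ∖ P) ∩ Q))| = 0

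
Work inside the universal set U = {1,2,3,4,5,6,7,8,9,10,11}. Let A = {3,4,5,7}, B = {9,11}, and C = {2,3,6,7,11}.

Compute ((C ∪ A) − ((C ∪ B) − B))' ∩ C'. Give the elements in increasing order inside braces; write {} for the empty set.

C ∪ A = {2,3,4,5,6,7,11}
C ∪ B = {2,3,6,7,9,11}
(C ∪ B) − B = {2,3,6,7}
(C ∪ A) − ((C ∪ B) − B) = {4,5,11}
((C ∪ A) − ((C ∪ B) − B))' = {1,2,3,6,7,8,9,10}
C' = {1,4,5,8,9,10}
((C ∪ A) − ((C ∪ B) − B))' ∩ C' = {1,8,9,10}

{1,8,9,10}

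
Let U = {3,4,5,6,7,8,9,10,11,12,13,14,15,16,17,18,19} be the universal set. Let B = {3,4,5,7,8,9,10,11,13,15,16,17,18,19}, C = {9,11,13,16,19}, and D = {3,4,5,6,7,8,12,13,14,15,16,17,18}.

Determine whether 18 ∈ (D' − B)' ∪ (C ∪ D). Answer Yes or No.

Yes

18 ∈ D, so 18 ∉ D'
18 ∉ D' and 18 ∈ B, so 18 ∉ D' − B
18 ∈ (D' − B)' since 18 ∉ (D' − B)
18 ∉ C and 18 ∈ D, so 18 ∈ C ∪ D
18 ∈ (D' − B)' and 18 ∈ (C ∪ D), so 18 ∈ (D' − B)' ∪ (C ∪ D)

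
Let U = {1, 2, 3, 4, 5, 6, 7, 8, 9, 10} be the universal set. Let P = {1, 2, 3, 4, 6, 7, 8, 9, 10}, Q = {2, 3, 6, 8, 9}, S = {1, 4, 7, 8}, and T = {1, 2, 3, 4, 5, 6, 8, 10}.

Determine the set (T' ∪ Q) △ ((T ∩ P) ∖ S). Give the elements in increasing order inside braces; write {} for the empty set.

T' = {7, 9}
T' ∪ Q = {2, 3, 6, 7, 8, 9}
T ∩ P = {1, 2, 3, 4, 6, 8, 10}
(T ∩ P) ∖ S = {2, 3, 6, 10}
(T' ∪ Q) △ ((T ∩ P) ∖ S) = {7, 8, 9, 10}

{7, 8, 9, 10}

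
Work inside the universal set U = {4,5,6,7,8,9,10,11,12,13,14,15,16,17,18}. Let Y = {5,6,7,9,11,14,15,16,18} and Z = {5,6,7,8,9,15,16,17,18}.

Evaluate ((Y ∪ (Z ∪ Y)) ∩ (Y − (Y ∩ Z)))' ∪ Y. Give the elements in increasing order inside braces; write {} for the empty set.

{4,5,6,7,8,9,10,11,12,13,14,15,16,17,18}

Z ∪ Y = {5,6,7,8,9,11,14,15,16,17,18}
Y ∪ (Z ∪ Y) = {5,6,7,8,9,11,14,15,16,17,18}
Y ∩ Z = {5,6,7,9,15,16,18}
Y − (Y ∩ Z) = {11,14}
(Y ∪ (Z ∪ Y)) ∩ (Y − (Y ∩ Z)) = {11,14}
((Y ∪ (Z ∪ Y)) ∩ (Y − (Y ∩ Z)))' = {4,5,6,7,8,9,10,12,13,15,16,17,18}
((Y ∪ (Z ∪ Y)) ∩ (Y − (Y ∩ Z)))' ∪ Y = {4,5,6,7,8,9,10,11,12,13,14,15,16,17,18}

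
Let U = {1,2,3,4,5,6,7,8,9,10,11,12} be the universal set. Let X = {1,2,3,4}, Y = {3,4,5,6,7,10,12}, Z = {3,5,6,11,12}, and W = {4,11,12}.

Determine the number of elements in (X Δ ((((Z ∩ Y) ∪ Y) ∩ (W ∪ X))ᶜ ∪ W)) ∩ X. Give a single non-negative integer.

1

Z ∩ Y = {3,5,6,12}
(Z ∩ Y) ∪ Y = {3,4,5,6,7,10,12}
W ∪ X = {1,2,3,4,11,12}
((Z ∩ Y) ∪ Y) ∩ (W ∪ X) = {3,4,12}
(((Z ∩ Y) ∪ Y) ∩ (W ∪ X))ᶜ = {1,2,5,6,7,8,9,10,11}
(((Z ∩ Y) ∪ Y) ∩ (W ∪ X))ᶜ ∪ W = {1,2,4,5,6,7,8,9,10,11,12}
X Δ ((((Z ∩ Y) ∪ Y) ∩ (W ∪ X))ᶜ ∪ W) = {3,5,6,7,8,9,10,11,12}
(X Δ ((((Z ∩ Y) ∪ Y) ∩ (W ∪ X))ᶜ ∪ W)) ∩ X = {3}
|(X Δ ((((Z ∩ Y) ∪ Y) ∩ (W ∪ X))ᶜ ∪ W)) ∩ X| = 1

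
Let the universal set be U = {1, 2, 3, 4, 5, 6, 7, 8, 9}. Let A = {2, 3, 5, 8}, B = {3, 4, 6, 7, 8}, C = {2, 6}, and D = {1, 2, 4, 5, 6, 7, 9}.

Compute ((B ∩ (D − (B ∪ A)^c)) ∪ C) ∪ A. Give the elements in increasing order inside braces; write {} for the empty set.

{2, 3, 4, 5, 6, 7, 8}

B ∪ A = {2, 3, 4, 5, 6, 7, 8}
(B ∪ A)^c = {1, 9}
D − (B ∪ A)^c = {2, 4, 5, 6, 7}
B ∩ (D − (B ∪ A)^c) = {4, 6, 7}
(B ∩ (D − (B ∪ A)^c)) ∪ C = {2, 4, 6, 7}
((B ∩ (D − (B ∪ A)^c)) ∪ C) ∪ A = {2, 3, 4, 5, 6, 7, 8}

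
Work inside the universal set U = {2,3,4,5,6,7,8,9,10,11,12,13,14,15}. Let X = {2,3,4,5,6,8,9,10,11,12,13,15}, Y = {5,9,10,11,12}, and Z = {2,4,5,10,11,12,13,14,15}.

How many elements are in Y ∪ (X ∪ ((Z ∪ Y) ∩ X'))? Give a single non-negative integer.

Z ∪ Y = {2,4,5,9,10,11,12,13,14,15}
X' = {7,14}
(Z ∪ Y) ∩ X' = {14}
X ∪ ((Z ∪ Y) ∩ X') = {2,3,4,5,6,8,9,10,11,12,13,14,15}
Y ∪ (X ∪ ((Z ∪ Y) ∩ X')) = {2,3,4,5,6,8,9,10,11,12,13,14,15}
|Y ∪ (X ∪ ((Z ∪ Y) ∩ X'))| = 13

13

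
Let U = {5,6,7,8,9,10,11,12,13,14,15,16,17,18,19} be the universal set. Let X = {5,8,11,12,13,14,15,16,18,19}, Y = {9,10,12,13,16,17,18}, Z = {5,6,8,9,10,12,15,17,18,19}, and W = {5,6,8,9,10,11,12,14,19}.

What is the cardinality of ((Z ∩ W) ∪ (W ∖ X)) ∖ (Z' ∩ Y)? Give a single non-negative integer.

7

Z ∩ W = {5,6,8,9,10,12,19}
W ∖ X = {6,9,10}
(Z ∩ W) ∪ (W ∖ X) = {5,6,8,9,10,12,19}
Z' = {7,11,13,14,16}
Z' ∩ Y = {13,16}
((Z ∩ W) ∪ (W ∖ X)) ∖ (Z' ∩ Y) = {5,6,8,9,10,12,19}
|((Z ∩ W) ∪ (W ∖ X)) ∖ (Z' ∩ Y)| = 7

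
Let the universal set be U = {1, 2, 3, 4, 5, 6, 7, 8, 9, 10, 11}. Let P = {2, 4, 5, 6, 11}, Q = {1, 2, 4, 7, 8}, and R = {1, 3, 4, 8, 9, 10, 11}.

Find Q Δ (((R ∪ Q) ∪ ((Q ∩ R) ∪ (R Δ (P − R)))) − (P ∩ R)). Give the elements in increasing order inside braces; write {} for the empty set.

{3, 4, 5, 6, 9, 10}

R ∪ Q = {1, 2, 3, 4, 7, 8, 9, 10, 11}
Q ∩ R = {1, 4, 8}
P − R = {2, 5, 6}
R Δ (P − R) = {1, 2, 3, 4, 5, 6, 8, 9, 10, 11}
(Q ∩ R) ∪ (R Δ (P − R)) = {1, 2, 3, 4, 5, 6, 8, 9, 10, 11}
(R ∪ Q) ∪ ((Q ∩ R) ∪ (R Δ (P − R))) = {1, 2, 3, 4, 5, 6, 7, 8, 9, 10, 11}
P ∩ R = {4, 11}
((R ∪ Q) ∪ ((Q ∩ R) ∪ (R Δ (P − R)))) − (P ∩ R) = {1, 2, 3, 5, 6, 7, 8, 9, 10}
Q Δ (((R ∪ Q) ∪ ((Q ∩ R) ∪ (R Δ (P − R)))) − (P ∩ R)) = {3, 4, 5, 6, 9, 10}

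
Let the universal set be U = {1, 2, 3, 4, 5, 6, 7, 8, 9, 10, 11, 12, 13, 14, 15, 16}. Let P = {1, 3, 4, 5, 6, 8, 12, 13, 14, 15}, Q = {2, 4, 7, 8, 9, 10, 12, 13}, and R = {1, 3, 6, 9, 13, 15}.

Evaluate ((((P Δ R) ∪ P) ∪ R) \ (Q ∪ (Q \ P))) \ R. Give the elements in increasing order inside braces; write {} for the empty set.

P Δ R = {4, 5, 8, 9, 12, 14}
(P Δ R) ∪ P = {1, 3, 4, 5, 6, 8, 9, 12, 13, 14, 15}
((P Δ R) ∪ P) ∪ R = {1, 3, 4, 5, 6, 8, 9, 12, 13, 14, 15}
Q \ P = {2, 7, 9, 10}
Q ∪ (Q \ P) = {2, 4, 7, 8, 9, 10, 12, 13}
(((P Δ R) ∪ P) ∪ R) \ (Q ∪ (Q \ P)) = {1, 3, 5, 6, 14, 15}
((((P Δ R) ∪ P) ∪ R) \ (Q ∪ (Q \ P))) \ R = {5, 14}

{5, 14}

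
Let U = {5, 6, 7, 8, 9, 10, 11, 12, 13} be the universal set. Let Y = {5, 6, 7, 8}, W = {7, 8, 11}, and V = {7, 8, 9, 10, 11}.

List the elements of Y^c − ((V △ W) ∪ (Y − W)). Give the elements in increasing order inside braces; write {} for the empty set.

Y^c = {9, 10, 11, 12, 13}
V △ W = {9, 10}
Y − W = {5, 6}
(V △ W) ∪ (Y − W) = {5, 6, 9, 10}
Y^c − ((V △ W) ∪ (Y − W)) = {11, 12, 13}

{11, 12, 13}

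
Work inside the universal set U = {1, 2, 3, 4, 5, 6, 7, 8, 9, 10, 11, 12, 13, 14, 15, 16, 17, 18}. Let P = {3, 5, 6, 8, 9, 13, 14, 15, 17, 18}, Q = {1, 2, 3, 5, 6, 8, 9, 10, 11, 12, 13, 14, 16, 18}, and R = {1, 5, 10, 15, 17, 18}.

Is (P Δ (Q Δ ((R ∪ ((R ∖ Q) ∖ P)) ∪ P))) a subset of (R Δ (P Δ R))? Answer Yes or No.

No

R ∖ Q = {15, 17}
(R ∖ Q) ∖ P = {}
R ∪ ((R ∖ Q) ∖ P) = {1, 5, 10, 15, 17, 18}
(R ∪ ((R ∖ Q) ∖ P)) ∪ P = {1, 3, 5, 6, 8, 9, 10, 13, 14, 15, 17, 18}
Q Δ ((R ∪ ((R ∖ Q) ∖ P)) ∪ P) = {2, 11, 12, 15, 16, 17}
P Δ (Q Δ ((R ∪ ((R ∖ Q) ∖ P)) ∪ P)) = {2, 3, 5, 6, 8, 9, 11, 12, 13, 14, 16, 18}
P Δ R = {1, 3, 6, 8, 9, 10, 13, 14}
R Δ (P Δ R) = {3, 5, 6, 8, 9, 13, 14, 15, 17, 18}
2 ∈ P Δ (Q Δ ((R ∪ ((R ∖ Q) ∖ P)) ∪ P)) but 2 ∉ R Δ (P Δ R), so the inclusion fails.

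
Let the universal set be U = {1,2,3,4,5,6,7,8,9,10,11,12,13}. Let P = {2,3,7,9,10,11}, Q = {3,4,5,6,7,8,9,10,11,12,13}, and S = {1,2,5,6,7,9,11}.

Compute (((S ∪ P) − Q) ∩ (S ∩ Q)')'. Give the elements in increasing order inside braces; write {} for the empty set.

S ∪ P = {1,2,3,5,6,7,9,10,11}
(S ∪ P) − Q = {1,2}
S ∩ Q = {5,6,7,9,11}
(S ∩ Q)' = {1,2,3,4,8,10,12,13}
((S ∪ P) − Q) ∩ (S ∩ Q)' = {1,2}
(((S ∪ P) − Q) ∩ (S ∩ Q)')' = {3,4,5,6,7,8,9,10,11,12,13}

{3,4,5,6,7,8,9,10,11,12,13}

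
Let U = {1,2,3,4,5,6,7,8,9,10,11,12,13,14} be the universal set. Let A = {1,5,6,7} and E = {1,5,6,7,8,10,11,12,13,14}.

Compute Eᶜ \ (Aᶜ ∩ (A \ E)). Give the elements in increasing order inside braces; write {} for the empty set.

{2,3,4,9}

Eᶜ = {2,3,4,9}
Aᶜ = {2,3,4,8,9,10,11,12,13,14}
A \ E = {}
Aᶜ ∩ (A \ E) = {}
Eᶜ \ (Aᶜ ∩ (A \ E)) = {2,3,4,9}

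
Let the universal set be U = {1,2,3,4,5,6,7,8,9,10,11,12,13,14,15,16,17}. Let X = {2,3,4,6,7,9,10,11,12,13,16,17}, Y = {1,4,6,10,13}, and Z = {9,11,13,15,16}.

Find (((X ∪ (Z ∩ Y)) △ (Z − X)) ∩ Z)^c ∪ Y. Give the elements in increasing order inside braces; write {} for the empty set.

Z ∩ Y = {13}
X ∪ (Z ∩ Y) = {2,3,4,6,7,9,10,11,12,13,16,17}
Z − X = {15}
(X ∪ (Z ∩ Y)) △ (Z − X) = {2,3,4,6,7,9,10,11,12,13,15,16,17}
((X ∪ (Z ∩ Y)) △ (Z − X)) ∩ Z = {9,11,13,15,16}
(((X ∪ (Z ∩ Y)) △ (Z − X)) ∩ Z)^c = {1,2,3,4,5,6,7,8,10,12,14,17}
(((X ∪ (Z ∩ Y)) △ (Z − X)) ∩ Z)^c ∪ Y = {1,2,3,4,5,6,7,8,10,12,13,14,17}

{1,2,3,4,5,6,7,8,10,12,13,14,17}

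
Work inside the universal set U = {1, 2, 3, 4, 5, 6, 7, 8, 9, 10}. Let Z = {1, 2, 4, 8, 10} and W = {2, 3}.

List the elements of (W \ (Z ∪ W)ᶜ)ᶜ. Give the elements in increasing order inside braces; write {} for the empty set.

{1, 4, 5, 6, 7, 8, 9, 10}

Z ∪ W = {1, 2, 3, 4, 8, 10}
(Z ∪ W)ᶜ = {5, 6, 7, 9}
W \ (Z ∪ W)ᶜ = {2, 3}
(W \ (Z ∪ W)ᶜ)ᶜ = {1, 4, 5, 6, 7, 8, 9, 10}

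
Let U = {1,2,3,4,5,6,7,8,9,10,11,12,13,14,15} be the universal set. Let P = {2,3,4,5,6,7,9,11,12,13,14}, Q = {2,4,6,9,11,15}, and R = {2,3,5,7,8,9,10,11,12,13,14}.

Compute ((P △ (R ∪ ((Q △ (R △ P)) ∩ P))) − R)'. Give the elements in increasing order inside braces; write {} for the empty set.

{1,2,3,5,7,8,9,10,11,12,13,14,15}

R △ P = {4,6,8,10}
Q △ (R △ P) = {2,8,9,10,11,15}
(Q △ (R △ P)) ∩ P = {2,9,11}
R ∪ ((Q △ (R △ P)) ∩ P) = {2,3,5,7,8,9,10,11,12,13,14}
P △ (R ∪ ((Q △ (R △ P)) ∩ P)) = {4,6,8,10}
(P △ (R ∪ ((Q △ (R △ P)) ∩ P))) − R = {4,6}
((P △ (R ∪ ((Q △ (R △ P)) ∩ P))) − R)' = {1,2,3,5,7,8,9,10,11,12,13,14,15}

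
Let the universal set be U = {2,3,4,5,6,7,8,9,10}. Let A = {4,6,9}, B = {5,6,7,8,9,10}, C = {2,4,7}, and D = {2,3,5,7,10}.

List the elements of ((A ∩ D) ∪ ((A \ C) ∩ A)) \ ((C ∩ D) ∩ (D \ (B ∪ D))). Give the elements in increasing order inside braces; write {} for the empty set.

{6,9}

A ∩ D = {}
A \ C = {6,9}
(A \ C) ∩ A = {6,9}
(A ∩ D) ∪ ((A \ C) ∩ A) = {6,9}
C ∩ D = {2,7}
B ∪ D = {2,3,5,6,7,8,9,10}
D \ (B ∪ D) = {}
(C ∩ D) ∩ (D \ (B ∪ D)) = {}
((A ∩ D) ∪ ((A \ C) ∩ A)) \ ((C ∩ D) ∩ (D \ (B ∪ D))) = {6,9}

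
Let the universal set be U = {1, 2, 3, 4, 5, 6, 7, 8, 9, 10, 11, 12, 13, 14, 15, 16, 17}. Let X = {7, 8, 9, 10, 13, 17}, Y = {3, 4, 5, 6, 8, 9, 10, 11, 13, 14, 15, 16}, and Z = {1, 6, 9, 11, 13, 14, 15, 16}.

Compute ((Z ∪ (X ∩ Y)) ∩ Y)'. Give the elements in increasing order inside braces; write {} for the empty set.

X ∩ Y = {8, 9, 10, 13}
Z ∪ (X ∩ Y) = {1, 6, 8, 9, 10, 11, 13, 14, 15, 16}
(Z ∪ (X ∩ Y)) ∩ Y = {6, 8, 9, 10, 11, 13, 14, 15, 16}
((Z ∪ (X ∩ Y)) ∩ Y)' = {1, 2, 3, 4, 5, 7, 12, 17}

{1, 2, 3, 4, 5, 7, 12, 17}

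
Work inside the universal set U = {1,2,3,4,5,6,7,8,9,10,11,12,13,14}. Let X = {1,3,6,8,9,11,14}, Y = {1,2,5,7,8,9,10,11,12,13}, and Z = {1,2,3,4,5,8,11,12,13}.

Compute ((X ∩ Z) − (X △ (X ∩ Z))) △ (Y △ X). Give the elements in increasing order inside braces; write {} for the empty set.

X ∩ Z = {1,3,8,11}
X △ (X ∩ Z) = {6,9,14}
(X ∩ Z) − (X △ (X ∩ Z)) = {1,3,8,11}
Y △ X = {2,3,5,6,7,10,12,13,14}
((X ∩ Z) − (X △ (X ∩ Z))) △ (Y △ X) = {1,2,5,6,7,8,10,11,12,13,14}

{1,2,5,6,7,8,10,11,12,13,14}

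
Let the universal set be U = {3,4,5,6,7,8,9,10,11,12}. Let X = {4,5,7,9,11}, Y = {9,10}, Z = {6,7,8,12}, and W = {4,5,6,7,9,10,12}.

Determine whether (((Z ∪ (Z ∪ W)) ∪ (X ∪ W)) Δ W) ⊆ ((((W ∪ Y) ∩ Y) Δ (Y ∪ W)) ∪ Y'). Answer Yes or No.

Z ∪ W = {4,5,6,7,8,9,10,12}
Z ∪ (Z ∪ W) = {4,5,6,7,8,9,10,12}
X ∪ W = {4,5,6,7,9,10,11,12}
(Z ∪ (Z ∪ W)) ∪ (X ∪ W) = {4,5,6,7,8,9,10,11,12}
((Z ∪ (Z ∪ W)) ∪ (X ∪ W)) Δ W = {8,11}
W ∪ Y = {4,5,6,7,9,10,12}
(W ∪ Y) ∩ Y = {9,10}
Y ∪ W = {4,5,6,7,9,10,12}
((W ∪ Y) ∩ Y) Δ (Y ∪ W) = {4,5,6,7,12}
Y' = {3,4,5,6,7,8,11,12}
(((W ∪ Y) ∩ Y) Δ (Y ∪ W)) ∪ Y' = {3,4,5,6,7,8,11,12}
Every element of {8,11} is in {3,4,5,6,7,8,11,12}, so ((Z ∪ (Z ∪ W)) ∪ (X ∪ W)) Δ W ⊆ (((W ∪ Y) ∩ Y) Δ (Y ∪ W)) ∪ Y'.

Yes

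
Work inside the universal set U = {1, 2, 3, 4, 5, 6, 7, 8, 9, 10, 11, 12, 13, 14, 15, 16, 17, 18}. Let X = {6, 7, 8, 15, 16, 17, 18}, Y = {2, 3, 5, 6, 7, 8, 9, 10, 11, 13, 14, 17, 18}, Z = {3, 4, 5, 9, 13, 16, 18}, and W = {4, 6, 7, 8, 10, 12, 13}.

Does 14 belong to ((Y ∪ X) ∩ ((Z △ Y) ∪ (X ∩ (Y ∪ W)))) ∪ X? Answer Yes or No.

Yes

14 ∈ Y and 14 ∉ X, so 14 ∈ Y ∪ X
14 ∉ Z and 14 ∈ Y, so 14 ∈ Z △ Y
14 ∈ Y and 14 ∉ W, so 14 ∈ Y ∪ W
14 ∉ X and 14 ∈ (Y ∪ W), so 14 ∉ X ∩ (Y ∪ W)
14 ∈ (Z △ Y) and 14 ∉ (X ∩ (Y ∪ W)), so 14 ∈ (Z △ Y) ∪ (X ∩ (Y ∪ W))
14 ∈ (Y ∪ X) and 14 ∈ ((Z △ Y) ∪ (X ∩ (Y ∪ W))), so 14 ∈ (Y ∪ X) ∩ ((Z △ Y) ∪ (X ∩ (Y ∪ W)))
14 ∈ ((Y ∪ X) ∩ ((Z △ Y) ∪ (X ∩ (Y ∪ W)))) and 14 ∉ X, so 14 ∈ ((Y ∪ X) ∩ ((Z △ Y) ∪ (X ∩ (Y ∪ W)))) ∪ X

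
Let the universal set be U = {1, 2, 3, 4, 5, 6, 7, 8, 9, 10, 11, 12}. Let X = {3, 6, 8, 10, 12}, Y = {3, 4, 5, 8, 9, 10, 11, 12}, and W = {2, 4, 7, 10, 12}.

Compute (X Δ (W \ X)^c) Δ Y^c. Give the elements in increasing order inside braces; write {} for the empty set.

{2, 5, 6, 7, 9, 11}

W \ X = {2, 4, 7}
(W \ X)^c = {1, 3, 5, 6, 8, 9, 10, 11, 12}
X Δ (W \ X)^c = {1, 5, 9, 11}
Y^c = {1, 2, 6, 7}
(X Δ (W \ X)^c) Δ Y^c = {2, 5, 6, 7, 9, 11}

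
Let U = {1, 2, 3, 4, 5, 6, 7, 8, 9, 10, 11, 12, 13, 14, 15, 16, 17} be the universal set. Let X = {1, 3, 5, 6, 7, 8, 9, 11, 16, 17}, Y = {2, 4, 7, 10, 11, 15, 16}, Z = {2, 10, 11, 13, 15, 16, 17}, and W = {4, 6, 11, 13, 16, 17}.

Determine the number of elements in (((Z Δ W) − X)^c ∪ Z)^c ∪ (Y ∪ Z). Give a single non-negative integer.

Z Δ W = {2, 4, 6, 10, 15}
(Z Δ W) − X = {2, 4, 10, 15}
((Z Δ W) − X)^c = {1, 3, 5, 6, 7, 8, 9, 11, 12, 13, 14, 16, 17}
((Z Δ W) − X)^c ∪ Z = {1, 2, 3, 5, 6, 7, 8, 9, 10, 11, 12, 13, 14, 15, 16, 17}
(((Z Δ W) − X)^c ∪ Z)^c = {4}
Y ∪ Z = {2, 4, 7, 10, 11, 13, 15, 16, 17}
(((Z Δ W) − X)^c ∪ Z)^c ∪ (Y ∪ Z) = {2, 4, 7, 10, 11, 13, 15, 16, 17}
|(((Z Δ W) − X)^c ∪ Z)^c ∪ (Y ∪ Z)| = 9

9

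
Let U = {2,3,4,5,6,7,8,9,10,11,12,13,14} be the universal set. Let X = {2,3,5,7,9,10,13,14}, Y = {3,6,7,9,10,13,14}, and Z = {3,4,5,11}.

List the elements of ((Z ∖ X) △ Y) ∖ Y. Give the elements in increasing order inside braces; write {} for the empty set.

Z ∖ X = {4,11}
(Z ∖ X) △ Y = {3,4,6,7,9,10,11,13,14}
((Z ∖ X) △ Y) ∖ Y = {4,11}

{4,11}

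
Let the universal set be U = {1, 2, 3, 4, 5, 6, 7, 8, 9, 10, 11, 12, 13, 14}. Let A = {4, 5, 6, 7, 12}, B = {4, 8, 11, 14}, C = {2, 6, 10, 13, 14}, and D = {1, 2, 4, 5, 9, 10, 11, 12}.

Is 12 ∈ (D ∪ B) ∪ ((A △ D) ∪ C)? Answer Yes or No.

12 ∈ D and 12 ∉ B, so 12 ∈ D ∪ B
12 ∈ A and 12 ∈ D, so 12 ∉ A △ D
12 ∉ (A △ D) and 12 ∉ C, so 12 ∉ (A △ D) ∪ C
12 ∈ (D ∪ B) and 12 ∉ ((A △ D) ∪ C), so 12 ∈ (D ∪ B) ∪ ((A △ D) ∪ C)

Yes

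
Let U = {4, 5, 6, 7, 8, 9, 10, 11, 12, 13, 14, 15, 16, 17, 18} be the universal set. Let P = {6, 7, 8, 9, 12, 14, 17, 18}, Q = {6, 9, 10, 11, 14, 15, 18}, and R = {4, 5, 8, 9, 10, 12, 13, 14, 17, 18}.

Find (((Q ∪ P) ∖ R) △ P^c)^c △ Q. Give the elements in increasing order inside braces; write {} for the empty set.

{6, 8, 10, 12, 17}

Q ∪ P = {6, 7, 8, 9, 10, 11, 12, 14, 15, 17, 18}
(Q ∪ P) ∖ R = {6, 7, 11, 15}
P^c = {4, 5, 10, 11, 13, 15, 16}
((Q ∪ P) ∖ R) △ P^c = {4, 5, 6, 7, 10, 13, 16}
(((Q ∪ P) ∖ R) △ P^c)^c = {8, 9, 11, 12, 14, 15, 17, 18}
(((Q ∪ P) ∖ R) △ P^c)^c △ Q = {6, 8, 10, 12, 17}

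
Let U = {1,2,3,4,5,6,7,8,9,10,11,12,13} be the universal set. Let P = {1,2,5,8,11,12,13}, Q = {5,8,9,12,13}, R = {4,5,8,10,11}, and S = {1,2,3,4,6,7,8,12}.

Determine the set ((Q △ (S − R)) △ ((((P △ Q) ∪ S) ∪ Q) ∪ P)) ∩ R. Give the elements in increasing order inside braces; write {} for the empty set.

{4,11}

S − R = {1,2,3,6,7,12}
Q △ (S − R) = {1,2,3,5,6,7,8,9,13}
P △ Q = {1,2,9,11}
(P △ Q) ∪ S = {1,2,3,4,6,7,8,9,11,12}
((P △ Q) ∪ S) ∪ Q = {1,2,3,4,5,6,7,8,9,11,12,13}
(((P △ Q) ∪ S) ∪ Q) ∪ P = {1,2,3,4,5,6,7,8,9,11,12,13}
(Q △ (S − R)) △ ((((P △ Q) ∪ S) ∪ Q) ∪ P) = {4,11,12}
((Q △ (S − R)) △ ((((P △ Q) ∪ S) ∪ Q) ∪ P)) ∩ R = {4,11}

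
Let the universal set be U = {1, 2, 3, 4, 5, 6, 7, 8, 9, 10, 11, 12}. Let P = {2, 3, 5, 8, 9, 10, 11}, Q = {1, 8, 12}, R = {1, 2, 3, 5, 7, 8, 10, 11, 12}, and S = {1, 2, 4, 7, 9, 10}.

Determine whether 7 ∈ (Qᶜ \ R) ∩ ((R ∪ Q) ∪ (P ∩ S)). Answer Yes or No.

7 ∉ Q, so 7 ∈ Qᶜ
7 ∈ Qᶜ and 7 ∈ R, so 7 ∉ Qᶜ \ R
7 ∈ R and 7 ∉ Q, so 7 ∈ R ∪ Q
7 ∉ P and 7 ∈ S, so 7 ∉ P ∩ S
7 ∈ (R ∪ Q) and 7 ∉ (P ∩ S), so 7 ∈ (R ∪ Q) ∪ (P ∩ S)
7 ∉ (Qᶜ \ R) and 7 ∈ ((R ∪ Q) ∪ (P ∩ S)), so 7 ∉ (Qᶜ \ R) ∩ ((R ∪ Q) ∪ (P ∩ S))

No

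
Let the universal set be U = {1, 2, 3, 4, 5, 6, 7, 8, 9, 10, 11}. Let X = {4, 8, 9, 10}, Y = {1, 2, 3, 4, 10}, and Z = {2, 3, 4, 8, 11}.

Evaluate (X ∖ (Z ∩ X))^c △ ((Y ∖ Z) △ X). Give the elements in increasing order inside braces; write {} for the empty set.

{2, 3, 5, 6, 7, 9, 11}

Z ∩ X = {4, 8}
X ∖ (Z ∩ X) = {9, 10}
(X ∖ (Z ∩ X))^c = {1, 2, 3, 4, 5, 6, 7, 8, 11}
Y ∖ Z = {1, 10}
(Y ∖ Z) △ X = {1, 4, 8, 9}
(X ∖ (Z ∩ X))^c △ ((Y ∖ Z) △ X) = {2, 3, 5, 6, 7, 9, 11}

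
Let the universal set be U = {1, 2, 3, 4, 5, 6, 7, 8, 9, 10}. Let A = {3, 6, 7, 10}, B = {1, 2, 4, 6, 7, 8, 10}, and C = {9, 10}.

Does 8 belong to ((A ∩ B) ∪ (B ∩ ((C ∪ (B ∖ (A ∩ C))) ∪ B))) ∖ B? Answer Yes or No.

No

8 ∉ A and 8 ∈ B, so 8 ∉ A ∩ B
8 ∉ A and 8 ∉ C, so 8 ∉ A ∩ C
8 ∈ B and 8 ∉ (A ∩ C), so 8 ∈ B ∖ (A ∩ C)
8 ∉ C and 8 ∈ (B ∖ (A ∩ C)), so 8 ∈ C ∪ (B ∖ (A ∩ C))
8 ∈ (C ∪ (B ∖ (A ∩ C))) and 8 ∈ B, so 8 ∈ (C ∪ (B ∖ (A ∩ C))) ∪ B
8 ∈ B and 8 ∈ ((C ∪ (B ∖ (A ∩ C))) ∪ B), so 8 ∈ B ∩ ((C ∪ (B ∖ (A ∩ C))) ∪ B)
8 ∉ (A ∩ B) and 8 ∈ (B ∩ ((C ∪ (B ∖ (A ∩ C))) ∪ B)), so 8 ∈ (A ∩ B) ∪ (B ∩ ((C ∪ (B ∖ (A ∩ C))) ∪ B))
8 ∈ ((A ∩ B) ∪ (B ∩ ((C ∪ (B ∖ (A ∩ C))) ∪ B))) and 8 ∈ B, so 8 ∉ ((A ∩ B) ∪ (B ∩ ((C ∪ (B ∖ (A ∩ C))) ∪ B))) ∖ B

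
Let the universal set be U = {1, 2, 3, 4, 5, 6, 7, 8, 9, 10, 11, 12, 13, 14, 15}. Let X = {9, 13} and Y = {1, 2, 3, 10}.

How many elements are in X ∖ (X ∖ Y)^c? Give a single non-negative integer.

2

X ∖ Y = {9, 13}
(X ∖ Y)^c = {1, 2, 3, 4, 5, 6, 7, 8, 10, 11, 12, 14, 15}
X ∖ (X ∖ Y)^c = {9, 13}
|X ∖ (X ∖ Y)^c| = 2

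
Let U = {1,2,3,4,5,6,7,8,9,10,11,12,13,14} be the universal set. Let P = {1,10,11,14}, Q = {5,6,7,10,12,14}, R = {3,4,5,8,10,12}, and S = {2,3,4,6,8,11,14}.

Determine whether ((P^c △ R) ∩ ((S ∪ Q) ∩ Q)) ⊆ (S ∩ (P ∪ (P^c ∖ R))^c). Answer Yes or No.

No

P^c = {2,3,4,5,6,7,8,9,12,13}
P^c △ R = {2,6,7,9,10,13}
S ∪ Q = {2,3,4,5,6,7,8,10,11,12,14}
(S ∪ Q) ∩ Q = {5,6,7,10,12,14}
(P^c △ R) ∩ ((S ∪ Q) ∩ Q) = {6,7,10}
P^c ∖ R = {2,6,7,9,13}
P ∪ (P^c ∖ R) = {1,2,6,7,9,10,11,13,14}
(P ∪ (P^c ∖ R))^c = {3,4,5,8,12}
S ∩ (P ∪ (P^c ∖ R))^c = {3,4,8}
6 ∈ (P^c △ R) ∩ ((S ∪ Q) ∩ Q) but 6 ∉ S ∩ (P ∪ (P^c ∖ R))^c, so the inclusion fails.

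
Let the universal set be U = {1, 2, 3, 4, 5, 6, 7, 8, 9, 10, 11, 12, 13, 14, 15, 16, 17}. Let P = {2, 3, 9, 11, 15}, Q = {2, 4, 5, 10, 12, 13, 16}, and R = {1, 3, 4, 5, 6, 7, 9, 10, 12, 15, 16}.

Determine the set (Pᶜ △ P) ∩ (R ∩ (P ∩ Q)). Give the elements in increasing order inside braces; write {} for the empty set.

Pᶜ = {1, 4, 5, 6, 7, 8, 10, 12, 13, 14, 16, 17}
Pᶜ △ P = {1, 2, 3, 4, 5, 6, 7, 8, 9, 10, 11, 12, 13, 14, 15, 16, 17}
P ∩ Q = {2}
R ∩ (P ∩ Q) = {}
(Pᶜ △ P) ∩ (R ∩ (P ∩ Q)) = {}

{}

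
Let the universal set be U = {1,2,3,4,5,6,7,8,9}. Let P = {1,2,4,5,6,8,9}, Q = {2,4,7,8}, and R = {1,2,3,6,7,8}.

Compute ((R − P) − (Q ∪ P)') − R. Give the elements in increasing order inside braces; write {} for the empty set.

{}

R − P = {3,7}
Q ∪ P = {1,2,4,5,6,7,8,9}
(Q ∪ P)' = {3}
(R − P) − (Q ∪ P)' = {7}
((R − P) − (Q ∪ P)') − R = {}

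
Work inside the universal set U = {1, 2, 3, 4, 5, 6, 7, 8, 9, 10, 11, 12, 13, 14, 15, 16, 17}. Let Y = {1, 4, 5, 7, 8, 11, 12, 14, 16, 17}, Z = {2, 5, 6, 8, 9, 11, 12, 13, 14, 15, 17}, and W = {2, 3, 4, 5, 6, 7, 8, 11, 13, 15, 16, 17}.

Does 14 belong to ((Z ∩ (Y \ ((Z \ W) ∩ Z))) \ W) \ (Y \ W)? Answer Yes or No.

14 ∈ Z and 14 ∉ W, so 14 ∈ Z \ W
14 ∈ (Z \ W) and 14 ∈ Z, so 14 ∈ (Z \ W) ∩ Z
14 ∈ Y and 14 ∈ ((Z \ W) ∩ Z), so 14 ∉ Y \ ((Z \ W) ∩ Z)
14 ∈ Z and 14 ∉ (Y \ ((Z \ W) ∩ Z)), so 14 ∉ Z ∩ (Y \ ((Z \ W) ∩ Z))
14 ∉ (Z ∩ (Y \ ((Z \ W) ∩ Z))) and 14 ∉ W, so 14 ∉ (Z ∩ (Y \ ((Z \ W) ∩ Z))) \ W
14 ∈ Y and 14 ∉ W, so 14 ∈ Y \ W
14 ∉ ((Z ∩ (Y \ ((Z \ W) ∩ Z))) \ W) and 14 ∈ (Y \ W), so 14 ∉ ((Z ∩ (Y \ ((Z \ W) ∩ Z))) \ W) \ (Y \ W)

No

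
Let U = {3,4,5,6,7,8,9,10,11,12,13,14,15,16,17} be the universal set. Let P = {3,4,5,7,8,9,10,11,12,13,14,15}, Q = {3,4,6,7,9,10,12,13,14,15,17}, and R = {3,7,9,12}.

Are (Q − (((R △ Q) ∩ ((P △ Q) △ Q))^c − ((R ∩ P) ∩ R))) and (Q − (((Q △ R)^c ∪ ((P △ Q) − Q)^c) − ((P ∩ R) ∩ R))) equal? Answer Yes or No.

R △ Q = {4,6,10,13,14,15,17}
P △ Q = {5,6,8,11,17}
(P △ Q) △ Q = {3,4,5,7,8,9,10,11,12,13,14,15}
(R △ Q) ∩ ((P △ Q) △ Q) = {4,10,13,14,15}
((R △ Q) ∩ ((P △ Q) △ Q))^c = {3,5,6,7,8,9,11,12,16,17}
R ∩ P = {3,7,9,12}
(R ∩ P) ∩ R = {3,7,9,12}
((R △ Q) ∩ ((P △ Q) △ Q))^c − ((R ∩ P) ∩ R) = {5,6,8,11,16,17}
Q − (((R △ Q) ∩ ((P △ Q) △ Q))^c − ((R ∩ P) ∩ R)) = {3,4,7,9,10,12,13,14,15}
Q △ R = {4,6,10,13,14,15,17}
(Q △ R)^c = {3,5,7,8,9,11,12,16}
(P △ Q) − Q = {5,8,11}
((P △ Q) − Q)^c = {3,4,6,7,9,10,12,13,14,15,16,17}
(Q △ R)^c ∪ ((P △ Q) − Q)^c = {3,4,5,6,7,8,9,10,11,12,13,14,15,16,17}
P ∩ R = {3,7,9,12}
(P ∩ R) ∩ R = {3,7,9,12}
((Q △ R)^c ∪ ((P △ Q) − Q)^c) − ((P ∩ R) ∩ R) = {4,5,6,8,10,11,13,14,15,16,17}
Q − (((Q △ R)^c ∪ ((P △ Q) − Q)^c) − ((P ∩ R) ∩ R)) = {3,7,9,12}
4 ∈ Q − (((R △ Q) ∩ ((P △ Q) △ Q))^c − ((R ∩ P) ∩ R)) but 4 ∉ Q − (((Q △ R)^c ∪ ((P △ Q) − Q)^c) − ((P ∩ R) ∩ R)), so they differ.

No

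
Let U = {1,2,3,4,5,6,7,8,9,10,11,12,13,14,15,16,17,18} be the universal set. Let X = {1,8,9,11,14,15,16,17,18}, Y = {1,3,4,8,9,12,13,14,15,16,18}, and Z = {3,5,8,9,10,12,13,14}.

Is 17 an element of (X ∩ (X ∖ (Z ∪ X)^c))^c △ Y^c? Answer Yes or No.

Yes

17 ∉ Z and 17 ∈ X, so 17 ∈ Z ∪ X
17 ∉ (Z ∪ X)^c since 17 ∈ (Z ∪ X)
17 ∈ X and 17 ∉ (Z ∪ X)^c, so 17 ∈ X ∖ (Z ∪ X)^c
17 ∈ X and 17 ∈ (X ∖ (Z ∪ X)^c), so 17 ∈ X ∩ (X ∖ (Z ∪ X)^c)
17 ∉ (X ∩ (X ∖ (Z ∪ X)^c))^c since 17 ∈ (X ∩ (X ∖ (Z ∪ X)^c))
17 ∉ Y, so 17 ∈ Y^c
17 ∉ (X ∩ (X ∖ (Z ∪ X)^c))^c and 17 ∈ Y^c, so 17 ∈ (X ∩ (X ∖ (Z ∪ X)^c))^c △ Y^c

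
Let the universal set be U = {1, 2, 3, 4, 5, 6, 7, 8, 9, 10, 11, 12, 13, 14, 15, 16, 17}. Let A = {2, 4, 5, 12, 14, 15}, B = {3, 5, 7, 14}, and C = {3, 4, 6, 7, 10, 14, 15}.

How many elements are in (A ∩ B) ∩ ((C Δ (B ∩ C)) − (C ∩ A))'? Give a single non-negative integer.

2

A ∩ B = {5, 14}
B ∩ C = {3, 7, 14}
C Δ (B ∩ C) = {4, 6, 10, 15}
C ∩ A = {4, 14, 15}
(C Δ (B ∩ C)) − (C ∩ A) = {6, 10}
((C Δ (B ∩ C)) − (C ∩ A))' = {1, 2, 3, 4, 5, 7, 8, 9, 11, 12, 13, 14, 15, 16, 17}
(A ∩ B) ∩ ((C Δ (B ∩ C)) − (C ∩ A))' = {5, 14}
|(A ∩ B) ∩ ((C Δ (B ∩ C)) − (C ∩ A))'| = 2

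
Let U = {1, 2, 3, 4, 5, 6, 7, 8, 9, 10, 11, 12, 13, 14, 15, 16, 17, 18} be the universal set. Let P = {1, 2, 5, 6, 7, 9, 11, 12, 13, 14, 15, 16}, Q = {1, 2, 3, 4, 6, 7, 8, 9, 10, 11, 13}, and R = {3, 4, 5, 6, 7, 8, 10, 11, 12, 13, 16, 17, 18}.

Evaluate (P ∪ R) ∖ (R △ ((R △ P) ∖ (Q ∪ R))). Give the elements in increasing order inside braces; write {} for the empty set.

P ∪ R = {1, 2, 3, 4, 5, 6, 7, 8, 9, 10, 11, 12, 13, 14, 15, 16, 17, 18}
R △ P = {1, 2, 3, 4, 8, 9, 10, 14, 15, 17, 18}
Q ∪ R = {1, 2, 3, 4, 5, 6, 7, 8, 9, 10, 11, 12, 13, 16, 17, 18}
(R △ P) ∖ (Q ∪ R) = {14, 15}
R △ ((R △ P) ∖ (Q ∪ R)) = {3, 4, 5, 6, 7, 8, 10, 11, 12, 13, 14, 15, 16, 17, 18}
(P ∪ R) ∖ (R △ ((R △ P) ∖ (Q ∪ R))) = {1, 2, 9}

{1, 2, 9}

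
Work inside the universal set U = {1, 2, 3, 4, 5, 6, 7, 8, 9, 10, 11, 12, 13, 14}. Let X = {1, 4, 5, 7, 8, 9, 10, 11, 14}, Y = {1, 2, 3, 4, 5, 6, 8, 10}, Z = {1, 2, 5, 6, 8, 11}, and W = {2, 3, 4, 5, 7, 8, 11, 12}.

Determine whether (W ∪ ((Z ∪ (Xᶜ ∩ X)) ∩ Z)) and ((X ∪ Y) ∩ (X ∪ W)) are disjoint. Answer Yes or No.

No

Xᶜ = {2, 3, 6, 12, 13}
Xᶜ ∩ X = {}
Z ∪ (Xᶜ ∩ X) = {1, 2, 5, 6, 8, 11}
(Z ∪ (Xᶜ ∩ X)) ∩ Z = {1, 2, 5, 6, 8, 11}
W ∪ ((Z ∪ (Xᶜ ∩ X)) ∩ Z) = {1, 2, 3, 4, 5, 6, 7, 8, 11, 12}
X ∪ Y = {1, 2, 3, 4, 5, 6, 7, 8, 9, 10, 11, 14}
X ∪ W = {1, 2, 3, 4, 5, 7, 8, 9, 10, 11, 12, 14}
(X ∪ Y) ∩ (X ∪ W) = {1, 2, 3, 4, 5, 7, 8, 9, 10, 11, 14}
1 lies in both, so they are not disjoint.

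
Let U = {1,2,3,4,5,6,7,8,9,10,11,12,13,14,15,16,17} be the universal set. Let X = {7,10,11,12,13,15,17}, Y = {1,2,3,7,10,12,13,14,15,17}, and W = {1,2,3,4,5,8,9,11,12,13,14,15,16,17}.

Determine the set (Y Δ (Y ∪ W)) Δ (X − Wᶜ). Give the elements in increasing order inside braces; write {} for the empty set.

{4,5,8,9,12,13,15,16,17}

Y ∪ W = {1,2,3,4,5,7,8,9,10,11,12,13,14,15,16,17}
Y Δ (Y ∪ W) = {4,5,8,9,11,16}
Wᶜ = {6,7,10}
X − Wᶜ = {11,12,13,15,17}
(Y Δ (Y ∪ W)) Δ (X − Wᶜ) = {4,5,8,9,12,13,15,16,17}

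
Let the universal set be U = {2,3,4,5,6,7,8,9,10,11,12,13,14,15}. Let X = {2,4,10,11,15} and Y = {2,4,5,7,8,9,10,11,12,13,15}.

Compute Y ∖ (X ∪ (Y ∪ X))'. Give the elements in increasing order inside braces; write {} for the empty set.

{2,4,5,7,8,9,10,11,12,13,15}

Y ∪ X = {2,4,5,7,8,9,10,11,12,13,15}
X ∪ (Y ∪ X) = {2,4,5,7,8,9,10,11,12,13,15}
(X ∪ (Y ∪ X))' = {3,6,14}
Y ∖ (X ∪ (Y ∪ X))' = {2,4,5,7,8,9,10,11,12,13,15}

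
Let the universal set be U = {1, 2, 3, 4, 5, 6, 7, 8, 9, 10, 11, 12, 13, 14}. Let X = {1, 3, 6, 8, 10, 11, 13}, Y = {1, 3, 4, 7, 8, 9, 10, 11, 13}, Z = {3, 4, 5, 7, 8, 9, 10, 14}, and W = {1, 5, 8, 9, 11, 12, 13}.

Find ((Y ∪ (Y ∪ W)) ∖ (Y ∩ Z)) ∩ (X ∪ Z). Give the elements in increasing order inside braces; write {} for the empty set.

{1, 5, 11, 13}

Y ∪ W = {1, 3, 4, 5, 7, 8, 9, 10, 11, 12, 13}
Y ∪ (Y ∪ W) = {1, 3, 4, 5, 7, 8, 9, 10, 11, 12, 13}
Y ∩ Z = {3, 4, 7, 8, 9, 10}
(Y ∪ (Y ∪ W)) ∖ (Y ∩ Z) = {1, 5, 11, 12, 13}
X ∪ Z = {1, 3, 4, 5, 6, 7, 8, 9, 10, 11, 13, 14}
((Y ∪ (Y ∪ W)) ∖ (Y ∩ Z)) ∩ (X ∪ Z) = {1, 5, 11, 13}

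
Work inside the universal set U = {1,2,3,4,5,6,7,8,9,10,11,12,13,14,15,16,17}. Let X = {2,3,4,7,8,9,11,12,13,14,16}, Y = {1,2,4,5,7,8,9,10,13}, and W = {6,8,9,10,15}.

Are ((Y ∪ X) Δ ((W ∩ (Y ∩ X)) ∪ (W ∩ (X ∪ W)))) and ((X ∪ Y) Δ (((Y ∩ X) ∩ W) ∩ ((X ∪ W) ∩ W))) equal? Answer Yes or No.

Y ∪ X = {1,2,3,4,5,7,8,9,10,11,12,13,14,16}
Y ∩ X = {2,4,7,8,9,13}
W ∩ (Y ∩ X) = {8,9}
X ∪ W = {2,3,4,6,7,8,9,10,11,12,13,14,15,16}
W ∩ (X ∪ W) = {6,8,9,10,15}
(W ∩ (Y ∩ X)) ∪ (W ∩ (X ∪ W)) = {6,8,9,10,15}
(Y ∪ X) Δ ((W ∩ (Y ∩ X)) ∪ (W ∩ (X ∪ W))) = {1,2,3,4,5,6,7,11,12,13,14,15,16}
X ∪ Y = {1,2,3,4,5,7,8,9,10,11,12,13,14,16}
(Y ∩ X) ∩ W = {8,9}
(X ∪ W) ∩ W = {6,8,9,10,15}
((Y ∩ X) ∩ W) ∩ ((X ∪ W) ∩ W) = {8,9}
(X ∪ Y) Δ (((Y ∩ X) ∩ W) ∩ ((X ∪ W) ∩ W)) = {1,2,3,4,5,7,10,11,12,13,14,16}
6 ∈ (Y ∪ X) Δ ((W ∩ (Y ∩ X)) ∪ (W ∩ (X ∪ W))) but 6 ∉ (X ∪ Y) Δ (((Y ∩ X) ∩ W) ∩ ((X ∪ W) ∩ W)), so they differ.

No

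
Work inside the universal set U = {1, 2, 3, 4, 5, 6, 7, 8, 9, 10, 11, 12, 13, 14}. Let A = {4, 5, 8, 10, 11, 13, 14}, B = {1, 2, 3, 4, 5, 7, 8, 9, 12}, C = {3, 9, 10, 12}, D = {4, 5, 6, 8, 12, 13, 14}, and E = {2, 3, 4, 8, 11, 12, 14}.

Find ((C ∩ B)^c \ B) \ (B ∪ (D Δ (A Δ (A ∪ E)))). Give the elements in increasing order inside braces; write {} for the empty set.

C ∩ B = {3, 9, 12}
(C ∩ B)^c = {1, 2, 4, 5, 6, 7, 8, 10, 11, 13, 14}
(C ∩ B)^c \ B = {6, 10, 11, 13, 14}
A ∪ E = {2, 3, 4, 5, 8, 10, 11, 12, 13, 14}
A Δ (A ∪ E) = {2, 3, 12}
D Δ (A Δ (A ∪ E)) = {2, 3, 4, 5, 6, 8, 13, 14}
B ∪ (D Δ (A Δ (A ∪ E))) = {1, 2, 3, 4, 5, 6, 7, 8, 9, 12, 13, 14}
((C ∩ B)^c \ B) \ (B ∪ (D Δ (A Δ (A ∪ E)))) = {10, 11}

{10, 11}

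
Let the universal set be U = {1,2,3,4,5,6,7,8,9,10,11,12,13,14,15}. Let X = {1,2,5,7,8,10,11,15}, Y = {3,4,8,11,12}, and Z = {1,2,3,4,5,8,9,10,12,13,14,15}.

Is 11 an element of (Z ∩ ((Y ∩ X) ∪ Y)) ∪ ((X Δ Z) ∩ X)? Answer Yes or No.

11 ∈ Y and 11 ∈ X, so 11 ∈ Y ∩ X
11 ∈ (Y ∩ X) and 11 ∈ Y, so 11 ∈ (Y ∩ X) ∪ Y
11 ∉ Z and 11 ∈ ((Y ∩ X) ∪ Y), so 11 ∉ Z ∩ ((Y ∩ X) ∪ Y)
11 ∈ X and 11 ∉ Z, so 11 ∈ X Δ Z
11 ∈ (X Δ Z) and 11 ∈ X, so 11 ∈ (X Δ Z) ∩ X
11 ∉ (Z ∩ ((Y ∩ X) ∪ Y)) and 11 ∈ ((X Δ Z) ∩ X), so 11 ∈ (Z ∩ ((Y ∩ X) ∪ Y)) ∪ ((X Δ Z) ∩ X)

Yes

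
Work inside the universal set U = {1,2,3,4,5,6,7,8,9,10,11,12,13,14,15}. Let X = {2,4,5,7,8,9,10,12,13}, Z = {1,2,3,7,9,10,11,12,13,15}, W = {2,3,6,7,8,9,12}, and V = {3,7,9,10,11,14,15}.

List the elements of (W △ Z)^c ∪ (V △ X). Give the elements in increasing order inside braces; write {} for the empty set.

W △ Z = {1,6,8,10,11,13,15}
(W △ Z)^c = {2,3,4,5,7,9,12,14}
V △ X = {2,3,4,5,8,11,12,13,14,15}
(W △ Z)^c ∪ (V △ X) = {2,3,4,5,7,8,9,11,12,13,14,15}

{2,3,4,5,7,8,9,11,12,13,14,15}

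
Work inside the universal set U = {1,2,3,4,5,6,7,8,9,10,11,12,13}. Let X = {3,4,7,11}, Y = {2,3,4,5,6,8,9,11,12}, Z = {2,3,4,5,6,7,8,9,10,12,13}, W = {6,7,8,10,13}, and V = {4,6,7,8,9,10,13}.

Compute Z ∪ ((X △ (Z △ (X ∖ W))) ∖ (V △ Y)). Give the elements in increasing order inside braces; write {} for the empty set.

{2,3,4,5,6,7,8,9,10,12,13}

X ∖ W = {3,4,11}
Z △ (X ∖ W) = {2,5,6,7,8,9,10,11,12,13}
X △ (Z △ (X ∖ W)) = {2,3,4,5,6,8,9,10,12,13}
V △ Y = {2,3,5,7,10,11,12,13}
(X △ (Z △ (X ∖ W))) ∖ (V △ Y) = {4,6,8,9}
Z ∪ ((X △ (Z △ (X ∖ W))) ∖ (V △ Y)) = {2,3,4,5,6,7,8,9,10,12,13}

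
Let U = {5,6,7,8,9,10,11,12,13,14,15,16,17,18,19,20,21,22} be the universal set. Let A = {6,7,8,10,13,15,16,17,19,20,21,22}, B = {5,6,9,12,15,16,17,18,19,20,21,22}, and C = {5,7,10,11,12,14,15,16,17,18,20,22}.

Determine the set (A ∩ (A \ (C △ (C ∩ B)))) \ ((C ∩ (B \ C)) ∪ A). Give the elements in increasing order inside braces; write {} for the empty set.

C ∩ B = {5,12,15,16,17,18,20,22}
C △ (C ∩ B) = {7,10,11,14}
A \ (C △ (C ∩ B)) = {6,8,13,15,16,17,19,20,21,22}
A ∩ (A \ (C △ (C ∩ B))) = {6,8,13,15,16,17,19,20,21,22}
B \ C = {6,9,19,21}
C ∩ (B \ C) = {}
(C ∩ (B \ C)) ∪ A = {6,7,8,10,13,15,16,17,19,20,21,22}
(A ∩ (A \ (C △ (C ∩ B)))) \ ((C ∩ (B \ C)) ∪ A) = {}

{}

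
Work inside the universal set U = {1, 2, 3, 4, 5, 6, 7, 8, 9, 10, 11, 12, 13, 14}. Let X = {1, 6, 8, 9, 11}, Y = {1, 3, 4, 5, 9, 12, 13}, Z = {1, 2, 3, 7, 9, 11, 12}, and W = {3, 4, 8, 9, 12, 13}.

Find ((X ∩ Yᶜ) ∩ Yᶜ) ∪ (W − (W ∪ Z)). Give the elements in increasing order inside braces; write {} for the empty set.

Yᶜ = {2, 6, 7, 8, 10, 11, 14}
X ∩ Yᶜ = {6, 8, 11}
(X ∩ Yᶜ) ∩ Yᶜ = {6, 8, 11}
W ∪ Z = {1, 2, 3, 4, 7, 8, 9, 11, 12, 13}
W − (W ∪ Z) = {}
((X ∩ Yᶜ) ∩ Yᶜ) ∪ (W − (W ∪ Z)) = {6, 8, 11}

{6, 8, 11}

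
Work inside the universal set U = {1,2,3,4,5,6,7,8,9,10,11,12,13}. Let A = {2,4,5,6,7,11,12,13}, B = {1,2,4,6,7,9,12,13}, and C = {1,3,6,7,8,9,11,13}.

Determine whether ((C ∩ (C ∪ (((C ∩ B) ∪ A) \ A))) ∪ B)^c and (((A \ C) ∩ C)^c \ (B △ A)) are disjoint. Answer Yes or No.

C ∩ B = {1,6,7,9,13}
(C ∩ B) ∪ A = {1,2,4,5,6,7,9,11,12,13}
((C ∩ B) ∪ A) \ A = {1,9}
C ∪ (((C ∩ B) ∪ A) \ A) = {1,3,6,7,8,9,11,13}
C ∩ (C ∪ (((C ∩ B) ∪ A) \ A)) = {1,3,6,7,8,9,11,13}
(C ∩ (C ∪ (((C ∩ B) ∪ A) \ A))) ∪ B = {1,2,3,4,6,7,8,9,11,12,13}
((C ∩ (C ∪ (((C ∩ B) ∪ A) \ A))) ∪ B)^c = {5,10}
A \ C = {2,4,5,12}
(A \ C) ∩ C = {}
((A \ C) ∩ C)^c = {1,2,3,4,5,6,7,8,9,10,11,12,13}
B △ A = {1,5,9,11}
((A \ C) ∩ C)^c \ (B △ A) = {2,3,4,6,7,8,10,12,13}
10 lies in both, so they are not disjoint.

No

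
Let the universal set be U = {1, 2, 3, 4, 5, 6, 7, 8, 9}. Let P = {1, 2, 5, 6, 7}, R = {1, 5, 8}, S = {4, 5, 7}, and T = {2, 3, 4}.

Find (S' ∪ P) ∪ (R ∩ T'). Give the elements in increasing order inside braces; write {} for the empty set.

{1, 2, 3, 5, 6, 7, 8, 9}

S' = {1, 2, 3, 6, 8, 9}
S' ∪ P = {1, 2, 3, 5, 6, 7, 8, 9}
T' = {1, 5, 6, 7, 8, 9}
R ∩ T' = {1, 5, 8}
(S' ∪ P) ∪ (R ∩ T') = {1, 2, 3, 5, 6, 7, 8, 9}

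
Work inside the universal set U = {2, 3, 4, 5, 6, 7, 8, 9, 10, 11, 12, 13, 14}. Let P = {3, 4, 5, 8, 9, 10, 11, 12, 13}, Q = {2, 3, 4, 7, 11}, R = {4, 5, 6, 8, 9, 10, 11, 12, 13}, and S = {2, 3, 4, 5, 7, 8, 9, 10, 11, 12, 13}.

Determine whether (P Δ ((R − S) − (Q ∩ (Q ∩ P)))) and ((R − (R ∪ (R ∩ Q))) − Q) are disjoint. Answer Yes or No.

R − S = {6}
Q ∩ P = {3, 4, 11}
Q ∩ (Q ∩ P) = {3, 4, 11}
(R − S) − (Q ∩ (Q ∩ P)) = {6}
P Δ ((R − S) − (Q ∩ (Q ∩ P))) = {3, 4, 5, 6, 8, 9, 10, 11, 12, 13}
R ∩ Q = {4, 11}
R ∪ (R ∩ Q) = {4, 5, 6, 8, 9, 10, 11, 12, 13}
R − (R ∪ (R ∩ Q)) = {}
(R − (R ∪ (R ∩ Q))) − Q = {}
{3, 4, 5, 6, 8, 9, 10, 11, 12, 13} and {} share no elements.

Yes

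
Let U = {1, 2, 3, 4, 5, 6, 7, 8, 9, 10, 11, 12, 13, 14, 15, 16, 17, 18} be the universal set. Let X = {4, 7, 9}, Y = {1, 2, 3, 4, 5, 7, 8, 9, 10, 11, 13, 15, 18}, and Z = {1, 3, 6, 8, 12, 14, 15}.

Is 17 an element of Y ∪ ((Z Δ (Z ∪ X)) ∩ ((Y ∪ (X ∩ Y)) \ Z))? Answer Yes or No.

17 ∉ Z and 17 ∉ X, so 17 ∉ Z ∪ X
17 ∉ Z and 17 ∉ (Z ∪ X), so 17 ∉ Z Δ (Z ∪ X)
17 ∉ X and 17 ∉ Y, so 17 ∉ X ∩ Y
17 ∉ Y and 17 ∉ (X ∩ Y), so 17 ∉ Y ∪ (X ∩ Y)
17 ∉ (Y ∪ (X ∩ Y)) and 17 ∉ Z, so 17 ∉ (Y ∪ (X ∩ Y)) \ Z
17 ∉ (Z Δ (Z ∪ X)) and 17 ∉ ((Y ∪ (X ∩ Y)) \ Z), so 17 ∉ (Z Δ (Z ∪ X)) ∩ ((Y ∪ (X ∩ Y)) \ Z)
17 ∉ Y and 17 ∉ ((Z Δ (Z ∪ X)) ∩ ((Y ∪ (X ∩ Y)) \ Z)), so 17 ∉ Y ∪ ((Z Δ (Z ∪ X)) ∩ ((Y ∪ (X ∩ Y)) \ Z))

No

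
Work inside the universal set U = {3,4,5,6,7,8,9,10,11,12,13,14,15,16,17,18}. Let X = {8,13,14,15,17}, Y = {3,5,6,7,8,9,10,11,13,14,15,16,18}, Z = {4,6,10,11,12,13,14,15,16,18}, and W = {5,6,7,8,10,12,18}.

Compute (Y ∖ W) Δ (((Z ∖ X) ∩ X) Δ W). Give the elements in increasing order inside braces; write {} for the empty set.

{3,5,6,7,8,9,10,11,12,13,14,15,16,18}

Y ∖ W = {3,9,11,13,14,15,16}
Z ∖ X = {4,6,10,11,12,16,18}
(Z ∖ X) ∩ X = {}
((Z ∖ X) ∩ X) Δ W = {5,6,7,8,10,12,18}
(Y ∖ W) Δ (((Z ∖ X) ∩ X) Δ W) = {3,5,6,7,8,9,10,11,12,13,14,15,16,18}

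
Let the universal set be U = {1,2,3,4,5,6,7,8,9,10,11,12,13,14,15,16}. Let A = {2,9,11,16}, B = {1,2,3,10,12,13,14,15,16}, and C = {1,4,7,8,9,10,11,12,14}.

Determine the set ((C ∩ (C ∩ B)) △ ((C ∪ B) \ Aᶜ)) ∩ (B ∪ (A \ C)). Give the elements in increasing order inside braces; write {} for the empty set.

{1,2,10,12,14,16}

C ∩ B = {1,10,12,14}
C ∩ (C ∩ B) = {1,10,12,14}
C ∪ B = {1,2,3,4,7,8,9,10,11,12,13,14,15,16}
Aᶜ = {1,3,4,5,6,7,8,10,12,13,14,15}
(C ∪ B) \ Aᶜ = {2,9,11,16}
(C ∩ (C ∩ B)) △ ((C ∪ B) \ Aᶜ) = {1,2,9,10,11,12,14,16}
A \ C = {2,16}
B ∪ (A \ C) = {1,2,3,10,12,13,14,15,16}
((C ∩ (C ∩ B)) △ ((C ∪ B) \ Aᶜ)) ∩ (B ∪ (A \ C)) = {1,2,10,12,14,16}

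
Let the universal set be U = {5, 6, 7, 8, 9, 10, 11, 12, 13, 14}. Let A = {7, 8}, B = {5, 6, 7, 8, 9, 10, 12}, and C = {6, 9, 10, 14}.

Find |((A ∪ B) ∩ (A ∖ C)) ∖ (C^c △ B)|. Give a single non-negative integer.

2

A ∪ B = {5, 6, 7, 8, 9, 10, 12}
A ∖ C = {7, 8}
(A ∪ B) ∩ (A ∖ C) = {7, 8}
C^c = {5, 7, 8, 11, 12, 13}
C^c △ B = {6, 9, 10, 11, 13}
((A ∪ B) ∩ (A ∖ C)) ∖ (C^c △ B) = {7, 8}
|((A ∪ B) ∩ (A ∖ C)) ∖ (C^c △ B)| = 2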